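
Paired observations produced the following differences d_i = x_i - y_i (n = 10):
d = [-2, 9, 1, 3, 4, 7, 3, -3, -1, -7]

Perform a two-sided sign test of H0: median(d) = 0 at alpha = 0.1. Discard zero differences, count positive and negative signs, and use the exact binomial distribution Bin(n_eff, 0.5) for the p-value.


Step 1: Discard zero differences. Original n = 10; n_eff = number of nonzero differences = 10.
Nonzero differences (with sign): -2, +9, +1, +3, +4, +7, +3, -3, -1, -7
Step 2: Count signs: positive = 6, negative = 4.
Step 3: Under H0: P(positive) = 0.5, so the number of positives S ~ Bin(10, 0.5).
Step 4: Two-sided exact p-value = sum of Bin(10,0.5) probabilities at or below the observed probability = 0.753906.
Step 5: alpha = 0.1. fail to reject H0.

n_eff = 10, pos = 6, neg = 4, p = 0.753906, fail to reject H0.


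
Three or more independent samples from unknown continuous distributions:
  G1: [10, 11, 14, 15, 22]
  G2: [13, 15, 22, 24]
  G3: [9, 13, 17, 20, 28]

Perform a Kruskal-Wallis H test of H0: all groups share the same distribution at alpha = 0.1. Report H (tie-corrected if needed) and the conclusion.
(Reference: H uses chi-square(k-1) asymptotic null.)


Step 1: Combine all N = 14 observations and assign midranks.
sorted (value, group, rank): (9,G3,1), (10,G1,2), (11,G1,3), (13,G2,4.5), (13,G3,4.5), (14,G1,6), (15,G1,7.5), (15,G2,7.5), (17,G3,9), (20,G3,10), (22,G1,11.5), (22,G2,11.5), (24,G2,13), (28,G3,14)
Step 2: Sum ranks within each group.
R_1 = 30 (n_1 = 5)
R_2 = 36.5 (n_2 = 4)
R_3 = 38.5 (n_3 = 5)
Step 3: H = 12/(N(N+1)) * sum(R_i^2/n_i) - 3(N+1)
     = 12/(14*15) * (30^2/5 + 36.5^2/4 + 38.5^2/5) - 3*15
     = 0.057143 * 809.513 - 45
     = 1.257857.
Step 4: Ties present; correction factor C = 1 - 18/(14^3 - 14) = 0.993407. Corrected H = 1.257857 / 0.993407 = 1.266206.
Step 5: Under H0, H ~ chi^2(2); p-value = 0.530942.
Step 6: alpha = 0.1. fail to reject H0.

H = 1.2662, df = 2, p = 0.530942, fail to reject H0.


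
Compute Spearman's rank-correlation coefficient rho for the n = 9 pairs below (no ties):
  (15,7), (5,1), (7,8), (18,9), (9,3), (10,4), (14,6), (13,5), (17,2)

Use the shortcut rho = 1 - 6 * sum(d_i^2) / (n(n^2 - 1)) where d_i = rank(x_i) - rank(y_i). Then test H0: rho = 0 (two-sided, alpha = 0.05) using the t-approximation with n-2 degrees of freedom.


Step 1: Rank x and y separately (midranks; no ties here).
rank(x): 15->7, 5->1, 7->2, 18->9, 9->3, 10->4, 14->6, 13->5, 17->8
rank(y): 7->7, 1->1, 8->8, 9->9, 3->3, 4->4, 6->6, 5->5, 2->2
Step 2: d_i = R_x(i) - R_y(i); compute d_i^2.
  (7-7)^2=0, (1-1)^2=0, (2-8)^2=36, (9-9)^2=0, (3-3)^2=0, (4-4)^2=0, (6-6)^2=0, (5-5)^2=0, (8-2)^2=36
sum(d^2) = 72.
Step 3: rho = 1 - 6*72 / (9*(9^2 - 1)) = 1 - 432/720 = 0.400000.
Step 4: Under H0, t = rho * sqrt((n-2)/(1-rho^2)) = 1.1547 ~ t(7).
Step 5: Two-sided p-value from the t-distribution with 7 df = 0.286105.
Step 6: alpha = 0.05. fail to reject H0.

rho = 0.4000, p = 0.286105, fail to reject H0 at alpha = 0.05.


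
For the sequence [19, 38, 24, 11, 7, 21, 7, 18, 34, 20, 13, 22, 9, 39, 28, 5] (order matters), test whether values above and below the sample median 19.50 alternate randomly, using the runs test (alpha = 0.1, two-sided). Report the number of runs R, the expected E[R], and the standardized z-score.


Step 1: Compute median = 19.50; label A = above, B = below.
Labels in order: BAABBABBAABABAAB  (n_A = 8, n_B = 8)
Step 2: Count runs R = 11.
Step 3: Under H0 (random ordering), E[R] = 2*n_A*n_B/(n_A+n_B) + 1 = 2*8*8/16 + 1 = 9.0000.
        Var[R] = 2*n_A*n_B*(2*n_A*n_B - n_A - n_B) / ((n_A+n_B)^2 * (n_A+n_B-1)) = 14336/3840 = 3.7333.
        SD[R] = 1.9322.
Step 4: Continuity-corrected z = (R - 0.5 - E[R]) / SD[R] = (11 - 0.5 - 9.0000) / 1.9322 = 0.7763.
Step 5: Two-sided p-value via normal approximation = 2*(1 - Phi(|z|)) = 0.437558.
Step 6: alpha = 0.1. fail to reject H0.

R = 11, z = 0.7763, p = 0.437558, fail to reject H0.


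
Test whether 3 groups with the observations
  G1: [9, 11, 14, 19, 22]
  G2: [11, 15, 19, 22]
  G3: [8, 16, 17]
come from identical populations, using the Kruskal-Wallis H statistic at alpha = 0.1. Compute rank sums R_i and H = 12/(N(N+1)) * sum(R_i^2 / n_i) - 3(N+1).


Step 1: Combine all N = 12 observations and assign midranks.
sorted (value, group, rank): (8,G3,1), (9,G1,2), (11,G1,3.5), (11,G2,3.5), (14,G1,5), (15,G2,6), (16,G3,7), (17,G3,8), (19,G1,9.5), (19,G2,9.5), (22,G1,11.5), (22,G2,11.5)
Step 2: Sum ranks within each group.
R_1 = 31.5 (n_1 = 5)
R_2 = 30.5 (n_2 = 4)
R_3 = 16 (n_3 = 3)
Step 3: H = 12/(N(N+1)) * sum(R_i^2/n_i) - 3(N+1)
     = 12/(12*13) * (31.5^2/5 + 30.5^2/4 + 16^2/3) - 3*13
     = 0.076923 * 516.346 - 39
     = 0.718910.
Step 4: Ties present; correction factor C = 1 - 18/(12^3 - 12) = 0.989510. Corrected H = 0.718910 / 0.989510 = 0.726531.
Step 5: Under H0, H ~ chi^2(2); p-value = 0.695402.
Step 6: alpha = 0.1. fail to reject H0.

H = 0.7265, df = 2, p = 0.695402, fail to reject H0.


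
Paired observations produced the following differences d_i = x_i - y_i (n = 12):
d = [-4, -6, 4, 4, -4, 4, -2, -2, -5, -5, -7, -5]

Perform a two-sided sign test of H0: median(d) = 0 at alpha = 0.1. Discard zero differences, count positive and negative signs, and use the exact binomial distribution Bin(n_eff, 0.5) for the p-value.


Step 1: Discard zero differences. Original n = 12; n_eff = number of nonzero differences = 12.
Nonzero differences (with sign): -4, -6, +4, +4, -4, +4, -2, -2, -5, -5, -7, -5
Step 2: Count signs: positive = 3, negative = 9.
Step 3: Under H0: P(positive) = 0.5, so the number of positives S ~ Bin(12, 0.5).
Step 4: Two-sided exact p-value = sum of Bin(12,0.5) probabilities at or below the observed probability = 0.145996.
Step 5: alpha = 0.1. fail to reject H0.

n_eff = 12, pos = 3, neg = 9, p = 0.145996, fail to reject H0.


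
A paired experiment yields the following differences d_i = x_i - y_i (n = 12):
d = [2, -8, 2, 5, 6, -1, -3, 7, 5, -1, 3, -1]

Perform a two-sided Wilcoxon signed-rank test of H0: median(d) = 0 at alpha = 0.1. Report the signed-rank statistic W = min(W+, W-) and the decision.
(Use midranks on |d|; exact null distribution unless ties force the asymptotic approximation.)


Step 1: Drop any zero differences (none here) and take |d_i|.
|d| = [2, 8, 2, 5, 6, 1, 3, 7, 5, 1, 3, 1]
Step 2: Midrank |d_i| (ties get averaged ranks).
ranks: |2|->4.5, |8|->12, |2|->4.5, |5|->8.5, |6|->10, |1|->2, |3|->6.5, |7|->11, |5|->8.5, |1|->2, |3|->6.5, |1|->2
Step 3: Attach original signs; sum ranks with positive sign and with negative sign.
W+ = 4.5 + 4.5 + 8.5 + 10 + 11 + 8.5 + 6.5 = 53.5
W- = 12 + 2 + 6.5 + 2 + 2 = 24.5
(Check: W+ + W- = 78 should equal n(n+1)/2 = 78.)
Step 4: Test statistic W = min(W+, W-) = 24.5.
Step 5: Ties in |d|, so use the tie-corrected normal approximation.
        E[W] = n(n+1)/4 = 12*13/4 = 39.
        Tie groups: |d|=1 (t=3), |d|=2 (t=2), |d|=3 (t=2), |d|=5 (t=2); sum(t^3 - t) = 42.
        Var[W] = n(n+1)(2n+1)/24 - sum(t^3-t)/48 = 3900/24 - 42/48 = 161.625.
        z = (W - E[W]) / sqrt(Var[W]) = (24.5 - 39) / 12.7132 = -1.1405.
        Two-sided p = 2*Phi(z) = 0.254058.
Step 6: alpha = 0.1. fail to reject H0.

W+ = 53.5, W- = 24.5, W = min = 24.5, p = 0.254058, fail to reject H0.


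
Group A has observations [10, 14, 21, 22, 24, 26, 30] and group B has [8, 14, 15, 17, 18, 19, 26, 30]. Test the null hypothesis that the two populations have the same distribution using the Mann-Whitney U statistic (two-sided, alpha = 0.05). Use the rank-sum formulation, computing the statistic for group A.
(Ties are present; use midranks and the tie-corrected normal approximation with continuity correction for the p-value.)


Step 1: Combine and sort all 15 observations; assign midranks.
sorted (value, group): (8,Y), (10,X), (14,X), (14,Y), (15,Y), (17,Y), (18,Y), (19,Y), (21,X), (22,X), (24,X), (26,X), (26,Y), (30,X), (30,Y)
ranks: 8->1, 10->2, 14->3.5, 14->3.5, 15->5, 17->6, 18->7, 19->8, 21->9, 22->10, 24->11, 26->12.5, 26->12.5, 30->14.5, 30->14.5
Step 2: Rank sum for X: R1 = 2 + 3.5 + 9 + 10 + 11 + 12.5 + 14.5 = 62.5.
Step 3: U_X = R1 - n1(n1+1)/2 = 62.5 - 7*8/2 = 62.5 - 28 = 34.5.
       U_Y = n1*n2 - U_X = 56 - 34.5 = 21.5.
Step 4: Ties are present, so use the tie-corrected normal approximation (with continuity correction) for the p-value.
Step 5: p-value = 0.486283; compare to alpha = 0.05. fail to reject H0.

U_X = 34.5, p = 0.486283, fail to reject H0 at alpha = 0.05.


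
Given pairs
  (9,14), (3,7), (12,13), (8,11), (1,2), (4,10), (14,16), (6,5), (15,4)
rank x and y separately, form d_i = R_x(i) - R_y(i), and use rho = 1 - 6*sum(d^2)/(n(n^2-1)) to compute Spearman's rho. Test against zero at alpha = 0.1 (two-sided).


Step 1: Rank x and y separately (midranks; no ties here).
rank(x): 9->6, 3->2, 12->7, 8->5, 1->1, 4->3, 14->8, 6->4, 15->9
rank(y): 14->8, 7->4, 13->7, 11->6, 2->1, 10->5, 16->9, 5->3, 4->2
Step 2: d_i = R_x(i) - R_y(i); compute d_i^2.
  (6-8)^2=4, (2-4)^2=4, (7-7)^2=0, (5-6)^2=1, (1-1)^2=0, (3-5)^2=4, (8-9)^2=1, (4-3)^2=1, (9-2)^2=49
sum(d^2) = 64.
Step 3: rho = 1 - 6*64 / (9*(9^2 - 1)) = 1 - 384/720 = 0.466667.
Step 4: Under H0, t = rho * sqrt((n-2)/(1-rho^2)) = 1.3960 ~ t(7).
Step 5: Two-sided p-value from the t-distribution with 7 df = 0.205386.
Step 6: alpha = 0.1. fail to reject H0.

rho = 0.4667, p = 0.205386, fail to reject H0 at alpha = 0.1.


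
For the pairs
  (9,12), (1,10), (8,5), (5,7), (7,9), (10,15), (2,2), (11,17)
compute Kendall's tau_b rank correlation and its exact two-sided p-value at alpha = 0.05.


Step 1: Enumerate the 28 unordered pairs (i,j) with i<j and classify each by sign(x_j-x_i) * sign(y_j-y_i).
  (1,2):dx=-8,dy=-2->C; (1,3):dx=-1,dy=-7->C; (1,4):dx=-4,dy=-5->C; (1,5):dx=-2,dy=-3->C
  (1,6):dx=+1,dy=+3->C; (1,7):dx=-7,dy=-10->C; (1,8):dx=+2,dy=+5->C; (2,3):dx=+7,dy=-5->D
  (2,4):dx=+4,dy=-3->D; (2,5):dx=+6,dy=-1->D; (2,6):dx=+9,dy=+5->C; (2,7):dx=+1,dy=-8->D
  (2,8):dx=+10,dy=+7->C; (3,4):dx=-3,dy=+2->D; (3,5):dx=-1,dy=+4->D; (3,6):dx=+2,dy=+10->C
  (3,7):dx=-6,dy=-3->C; (3,8):dx=+3,dy=+12->C; (4,5):dx=+2,dy=+2->C; (4,6):dx=+5,dy=+8->C
  (4,7):dx=-3,dy=-5->C; (4,8):dx=+6,dy=+10->C; (5,6):dx=+3,dy=+6->C; (5,7):dx=-5,dy=-7->C
  (5,8):dx=+4,dy=+8->C; (6,7):dx=-8,dy=-13->C; (6,8):dx=+1,dy=+2->C; (7,8):dx=+9,dy=+15->C
Step 2: C = 22, D = 6, total pairs = 28.
Step 3: tau = (C - D)/(n(n-1)/2) = (22 - 6)/28 = 0.571429.
Step 4: Exact two-sided p-value (enumerate n! = 40320 permutations of y under H0): p = 0.061012.
Step 5: alpha = 0.05. fail to reject H0.

tau_b = 0.5714 (C=22, D=6), p = 0.061012, fail to reject H0.


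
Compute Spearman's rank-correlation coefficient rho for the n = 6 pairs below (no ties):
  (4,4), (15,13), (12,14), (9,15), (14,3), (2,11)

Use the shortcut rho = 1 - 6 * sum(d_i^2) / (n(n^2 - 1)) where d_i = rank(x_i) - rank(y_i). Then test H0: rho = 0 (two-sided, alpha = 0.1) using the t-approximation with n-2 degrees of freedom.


Step 1: Rank x and y separately (midranks; no ties here).
rank(x): 4->2, 15->6, 12->4, 9->3, 14->5, 2->1
rank(y): 4->2, 13->4, 14->5, 15->6, 3->1, 11->3
Step 2: d_i = R_x(i) - R_y(i); compute d_i^2.
  (2-2)^2=0, (6-4)^2=4, (4-5)^2=1, (3-6)^2=9, (5-1)^2=16, (1-3)^2=4
sum(d^2) = 34.
Step 3: rho = 1 - 6*34 / (6*(6^2 - 1)) = 1 - 204/210 = 0.028571.
Step 4: Under H0, t = rho * sqrt((n-2)/(1-rho^2)) = 0.0572 ~ t(4).
Step 5: Two-sided p-value from the t-distribution with 4 df = 0.957155.
Step 6: alpha = 0.1. fail to reject H0.

rho = 0.0286, p = 0.957155, fail to reject H0 at alpha = 0.1.


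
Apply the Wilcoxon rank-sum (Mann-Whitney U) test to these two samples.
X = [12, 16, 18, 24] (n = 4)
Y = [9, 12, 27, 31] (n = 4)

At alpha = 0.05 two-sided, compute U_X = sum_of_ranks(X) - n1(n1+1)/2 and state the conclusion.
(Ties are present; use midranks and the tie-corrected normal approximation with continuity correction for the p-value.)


Step 1: Combine and sort all 8 observations; assign midranks.
sorted (value, group): (9,Y), (12,X), (12,Y), (16,X), (18,X), (24,X), (27,Y), (31,Y)
ranks: 9->1, 12->2.5, 12->2.5, 16->4, 18->5, 24->6, 27->7, 31->8
Step 2: Rank sum for X: R1 = 2.5 + 4 + 5 + 6 = 17.5.
Step 3: U_X = R1 - n1(n1+1)/2 = 17.5 - 4*5/2 = 17.5 - 10 = 7.5.
       U_Y = n1*n2 - U_X = 16 - 7.5 = 8.5.
Step 4: Ties are present, so use the tie-corrected normal approximation (with continuity correction) for the p-value.
Step 5: p-value = 1.000000; compare to alpha = 0.05. fail to reject H0.

U_X = 7.5, p = 1.000000, fail to reject H0 at alpha = 0.05.


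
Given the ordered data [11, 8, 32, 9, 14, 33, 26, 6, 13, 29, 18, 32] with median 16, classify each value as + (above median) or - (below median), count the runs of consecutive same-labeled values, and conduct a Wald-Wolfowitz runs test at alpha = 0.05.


Step 1: Compute median = 16; label A = above, B = below.
Labels in order: BBABBAABBAAA  (n_A = 6, n_B = 6)
Step 2: Count runs R = 6.
Step 3: Under H0 (random ordering), E[R] = 2*n_A*n_B/(n_A+n_B) + 1 = 2*6*6/12 + 1 = 7.0000.
        Var[R] = 2*n_A*n_B*(2*n_A*n_B - n_A - n_B) / ((n_A+n_B)^2 * (n_A+n_B-1)) = 4320/1584 = 2.7273.
        SD[R] = 1.6514.
Step 4: Continuity-corrected z = (R + 0.5 - E[R]) / SD[R] = (6 + 0.5 - 7.0000) / 1.6514 = -0.3028.
Step 5: Two-sided p-value via normal approximation = 2*(1 - Phi(|z|)) = 0.762069.
Step 6: alpha = 0.05. fail to reject H0.

R = 6, z = -0.3028, p = 0.762069, fail to reject H0.


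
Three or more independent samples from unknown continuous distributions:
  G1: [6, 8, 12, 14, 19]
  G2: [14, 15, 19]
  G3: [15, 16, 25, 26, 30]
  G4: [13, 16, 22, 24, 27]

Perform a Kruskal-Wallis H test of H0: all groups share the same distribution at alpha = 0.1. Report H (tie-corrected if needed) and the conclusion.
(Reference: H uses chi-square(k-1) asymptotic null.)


Step 1: Combine all N = 18 observations and assign midranks.
sorted (value, group, rank): (6,G1,1), (8,G1,2), (12,G1,3), (13,G4,4), (14,G1,5.5), (14,G2,5.5), (15,G2,7.5), (15,G3,7.5), (16,G3,9.5), (16,G4,9.5), (19,G1,11.5), (19,G2,11.5), (22,G4,13), (24,G4,14), (25,G3,15), (26,G3,16), (27,G4,17), (30,G3,18)
Step 2: Sum ranks within each group.
R_1 = 23 (n_1 = 5)
R_2 = 24.5 (n_2 = 3)
R_3 = 66 (n_3 = 5)
R_4 = 57.5 (n_4 = 5)
Step 3: H = 12/(N(N+1)) * sum(R_i^2/n_i) - 3(N+1)
     = 12/(18*19) * (23^2/5 + 24.5^2/3 + 66^2/5 + 57.5^2/5) - 3*19
     = 0.035088 * 1838.33 - 57
     = 7.502924.
Step 4: Ties present; correction factor C = 1 - 24/(18^3 - 18) = 0.995872. Corrected H = 7.502924 / 0.995872 = 7.534024.
Step 5: Under H0, H ~ chi^2(3); p-value = 0.056691.
Step 6: alpha = 0.1. reject H0.

H = 7.5340, df = 3, p = 0.056691, reject H0.


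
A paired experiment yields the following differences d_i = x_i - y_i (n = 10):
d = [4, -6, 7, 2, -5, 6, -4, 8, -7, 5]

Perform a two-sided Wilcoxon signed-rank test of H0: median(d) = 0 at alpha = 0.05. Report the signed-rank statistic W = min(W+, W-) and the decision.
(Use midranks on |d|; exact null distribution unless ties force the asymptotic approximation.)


Step 1: Drop any zero differences (none here) and take |d_i|.
|d| = [4, 6, 7, 2, 5, 6, 4, 8, 7, 5]
Step 2: Midrank |d_i| (ties get averaged ranks).
ranks: |4|->2.5, |6|->6.5, |7|->8.5, |2|->1, |5|->4.5, |6|->6.5, |4|->2.5, |8|->10, |7|->8.5, |5|->4.5
Step 3: Attach original signs; sum ranks with positive sign and with negative sign.
W+ = 2.5 + 8.5 + 1 + 6.5 + 10 + 4.5 = 33
W- = 6.5 + 4.5 + 2.5 + 8.5 = 22
(Check: W+ + W- = 55 should equal n(n+1)/2 = 55.)
Step 4: Test statistic W = min(W+, W-) = 22.
Step 5: Ties in |d|, so use the tie-corrected normal approximation.
        E[W] = n(n+1)/4 = 10*11/4 = 27.5.
        Tie groups: |d|=4 (t=2), |d|=5 (t=2), |d|=6 (t=2), |d|=7 (t=2); sum(t^3 - t) = 24.
        Var[W] = n(n+1)(2n+1)/24 - sum(t^3-t)/48 = 2310/24 - 24/48 = 95.75.
        z = (W - E[W]) / sqrt(Var[W]) = (22 - 27.5) / 9.7852 = -0.5621.
        Two-sided p = 2*Phi(z) = 0.574066.
Step 6: alpha = 0.05. fail to reject H0.

W+ = 33, W- = 22, W = min = 22, p = 0.574066, fail to reject H0.


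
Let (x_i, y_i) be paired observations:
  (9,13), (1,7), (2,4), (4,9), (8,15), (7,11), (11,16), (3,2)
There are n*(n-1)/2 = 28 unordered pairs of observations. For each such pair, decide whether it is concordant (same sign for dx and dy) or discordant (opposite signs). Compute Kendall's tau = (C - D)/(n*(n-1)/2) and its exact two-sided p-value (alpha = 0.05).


Step 1: Enumerate the 28 unordered pairs (i,j) with i<j and classify each by sign(x_j-x_i) * sign(y_j-y_i).
  (1,2):dx=-8,dy=-6->C; (1,3):dx=-7,dy=-9->C; (1,4):dx=-5,dy=-4->C; (1,5):dx=-1,dy=+2->D
  (1,6):dx=-2,dy=-2->C; (1,7):dx=+2,dy=+3->C; (1,8):dx=-6,dy=-11->C; (2,3):dx=+1,dy=-3->D
  (2,4):dx=+3,dy=+2->C; (2,5):dx=+7,dy=+8->C; (2,6):dx=+6,dy=+4->C; (2,7):dx=+10,dy=+9->C
  (2,8):dx=+2,dy=-5->D; (3,4):dx=+2,dy=+5->C; (3,5):dx=+6,dy=+11->C; (3,6):dx=+5,dy=+7->C
  (3,7):dx=+9,dy=+12->C; (3,8):dx=+1,dy=-2->D; (4,5):dx=+4,dy=+6->C; (4,6):dx=+3,dy=+2->C
  (4,7):dx=+7,dy=+7->C; (4,8):dx=-1,dy=-7->C; (5,6):dx=-1,dy=-4->C; (5,7):dx=+3,dy=+1->C
  (5,8):dx=-5,dy=-13->C; (6,7):dx=+4,dy=+5->C; (6,8):dx=-4,dy=-9->C; (7,8):dx=-8,dy=-14->C
Step 2: C = 24, D = 4, total pairs = 28.
Step 3: tau = (C - D)/(n(n-1)/2) = (24 - 4)/28 = 0.714286.
Step 4: Exact two-sided p-value (enumerate n! = 40320 permutations of y under H0): p = 0.014137.
Step 5: alpha = 0.05. reject H0.

tau_b = 0.7143 (C=24, D=4), p = 0.014137, reject H0.


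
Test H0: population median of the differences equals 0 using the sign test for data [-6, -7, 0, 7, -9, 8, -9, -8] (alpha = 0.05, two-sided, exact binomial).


Step 1: Discard zero differences. Original n = 8; n_eff = number of nonzero differences = 7.
Nonzero differences (with sign): -6, -7, +7, -9, +8, -9, -8
Step 2: Count signs: positive = 2, negative = 5.
Step 3: Under H0: P(positive) = 0.5, so the number of positives S ~ Bin(7, 0.5).
Step 4: Two-sided exact p-value = sum of Bin(7,0.5) probabilities at or below the observed probability = 0.453125.
Step 5: alpha = 0.05. fail to reject H0.

n_eff = 7, pos = 2, neg = 5, p = 0.453125, fail to reject H0.


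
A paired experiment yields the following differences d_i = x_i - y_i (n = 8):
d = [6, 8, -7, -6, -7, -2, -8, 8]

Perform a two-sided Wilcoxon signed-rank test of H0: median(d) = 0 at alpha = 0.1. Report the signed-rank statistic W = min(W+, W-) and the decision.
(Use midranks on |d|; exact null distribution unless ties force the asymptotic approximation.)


Step 1: Drop any zero differences (none here) and take |d_i|.
|d| = [6, 8, 7, 6, 7, 2, 8, 8]
Step 2: Midrank |d_i| (ties get averaged ranks).
ranks: |6|->2.5, |8|->7, |7|->4.5, |6|->2.5, |7|->4.5, |2|->1, |8|->7, |8|->7
Step 3: Attach original signs; sum ranks with positive sign and with negative sign.
W+ = 2.5 + 7 + 7 = 16.5
W- = 4.5 + 2.5 + 4.5 + 1 + 7 = 19.5
(Check: W+ + W- = 36 should equal n(n+1)/2 = 36.)
Step 4: Test statistic W = min(W+, W-) = 16.5.
Step 5: Ties in |d|, so use the tie-corrected normal approximation.
        E[W] = n(n+1)/4 = 8*9/4 = 18.
        Tie groups: |d|=6 (t=2), |d|=7 (t=2), |d|=8 (t=3); sum(t^3 - t) = 36.
        Var[W] = n(n+1)(2n+1)/24 - sum(t^3-t)/48 = 1224/24 - 36/48 = 50.25.
        z = (W - E[W]) / sqrt(Var[W]) = (16.5 - 18) / 7.0887 = -0.2116.
        Two-sided p = 2*Phi(z) = 0.832416.
Step 6: alpha = 0.1. fail to reject H0.

W+ = 16.5, W- = 19.5, W = min = 16.5, p = 0.832416, fail to reject H0.


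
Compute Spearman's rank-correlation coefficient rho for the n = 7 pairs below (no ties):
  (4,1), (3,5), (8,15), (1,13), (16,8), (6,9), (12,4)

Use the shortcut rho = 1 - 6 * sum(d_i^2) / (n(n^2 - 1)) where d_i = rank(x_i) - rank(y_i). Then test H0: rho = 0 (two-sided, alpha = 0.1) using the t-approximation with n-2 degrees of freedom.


Step 1: Rank x and y separately (midranks; no ties here).
rank(x): 4->3, 3->2, 8->5, 1->1, 16->7, 6->4, 12->6
rank(y): 1->1, 5->3, 15->7, 13->6, 8->4, 9->5, 4->2
Step 2: d_i = R_x(i) - R_y(i); compute d_i^2.
  (3-1)^2=4, (2-3)^2=1, (5-7)^2=4, (1-6)^2=25, (7-4)^2=9, (4-5)^2=1, (6-2)^2=16
sum(d^2) = 60.
Step 3: rho = 1 - 6*60 / (7*(7^2 - 1)) = 1 - 360/336 = -0.071429.
Step 4: Under H0, t = rho * sqrt((n-2)/(1-rho^2)) = -0.1601 ~ t(5).
Step 5: Two-sided p-value from the t-distribution with 5 df = 0.879048.
Step 6: alpha = 0.1. fail to reject H0.

rho = -0.0714, p = 0.879048, fail to reject H0 at alpha = 0.1.


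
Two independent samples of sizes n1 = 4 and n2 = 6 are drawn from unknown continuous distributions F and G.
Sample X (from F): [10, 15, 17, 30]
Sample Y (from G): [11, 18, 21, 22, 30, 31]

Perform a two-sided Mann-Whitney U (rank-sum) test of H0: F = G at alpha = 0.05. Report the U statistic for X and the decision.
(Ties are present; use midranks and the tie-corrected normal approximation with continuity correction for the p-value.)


Step 1: Combine and sort all 10 observations; assign midranks.
sorted (value, group): (10,X), (11,Y), (15,X), (17,X), (18,Y), (21,Y), (22,Y), (30,X), (30,Y), (31,Y)
ranks: 10->1, 11->2, 15->3, 17->4, 18->5, 21->6, 22->7, 30->8.5, 30->8.5, 31->10
Step 2: Rank sum for X: R1 = 1 + 3 + 4 + 8.5 = 16.5.
Step 3: U_X = R1 - n1(n1+1)/2 = 16.5 - 4*5/2 = 16.5 - 10 = 6.5.
       U_Y = n1*n2 - U_X = 24 - 6.5 = 17.5.
Step 4: Ties are present, so use the tie-corrected normal approximation (with continuity correction) for the p-value.
Step 5: p-value = 0.284958; compare to alpha = 0.05. fail to reject H0.

U_X = 6.5, p = 0.284958, fail to reject H0 at alpha = 0.05.


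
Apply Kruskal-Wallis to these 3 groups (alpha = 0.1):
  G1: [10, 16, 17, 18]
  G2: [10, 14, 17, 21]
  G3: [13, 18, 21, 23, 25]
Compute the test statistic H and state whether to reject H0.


Step 1: Combine all N = 13 observations and assign midranks.
sorted (value, group, rank): (10,G1,1.5), (10,G2,1.5), (13,G3,3), (14,G2,4), (16,G1,5), (17,G1,6.5), (17,G2,6.5), (18,G1,8.5), (18,G3,8.5), (21,G2,10.5), (21,G3,10.5), (23,G3,12), (25,G3,13)
Step 2: Sum ranks within each group.
R_1 = 21.5 (n_1 = 4)
R_2 = 22.5 (n_2 = 4)
R_3 = 47 (n_3 = 5)
Step 3: H = 12/(N(N+1)) * sum(R_i^2/n_i) - 3(N+1)
     = 12/(13*14) * (21.5^2/4 + 22.5^2/4 + 47^2/5) - 3*14
     = 0.065934 * 683.925 - 42
     = 3.093956.
Step 4: Ties present; correction factor C = 1 - 24/(13^3 - 13) = 0.989011. Corrected H = 3.093956 / 0.989011 = 3.128333.
Step 5: Under H0, H ~ chi^2(2); p-value = 0.209262.
Step 6: alpha = 0.1. fail to reject H0.

H = 3.1283, df = 2, p = 0.209262, fail to reject H0.


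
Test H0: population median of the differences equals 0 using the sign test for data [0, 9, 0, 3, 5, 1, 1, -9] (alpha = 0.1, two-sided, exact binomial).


Step 1: Discard zero differences. Original n = 8; n_eff = number of nonzero differences = 6.
Nonzero differences (with sign): +9, +3, +5, +1, +1, -9
Step 2: Count signs: positive = 5, negative = 1.
Step 3: Under H0: P(positive) = 0.5, so the number of positives S ~ Bin(6, 0.5).
Step 4: Two-sided exact p-value = sum of Bin(6,0.5) probabilities at or below the observed probability = 0.218750.
Step 5: alpha = 0.1. fail to reject H0.

n_eff = 6, pos = 5, neg = 1, p = 0.218750, fail to reject H0.


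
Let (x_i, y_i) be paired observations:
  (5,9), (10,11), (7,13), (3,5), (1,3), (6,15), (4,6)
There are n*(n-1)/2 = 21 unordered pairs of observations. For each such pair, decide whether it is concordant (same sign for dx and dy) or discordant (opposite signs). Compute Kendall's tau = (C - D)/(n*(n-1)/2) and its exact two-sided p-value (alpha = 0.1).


Step 1: Enumerate the 21 unordered pairs (i,j) with i<j and classify each by sign(x_j-x_i) * sign(y_j-y_i).
  (1,2):dx=+5,dy=+2->C; (1,3):dx=+2,dy=+4->C; (1,4):dx=-2,dy=-4->C; (1,5):dx=-4,dy=-6->C
  (1,6):dx=+1,dy=+6->C; (1,7):dx=-1,dy=-3->C; (2,3):dx=-3,dy=+2->D; (2,4):dx=-7,dy=-6->C
  (2,5):dx=-9,dy=-8->C; (2,6):dx=-4,dy=+4->D; (2,7):dx=-6,dy=-5->C; (3,4):dx=-4,dy=-8->C
  (3,5):dx=-6,dy=-10->C; (3,6):dx=-1,dy=+2->D; (3,7):dx=-3,dy=-7->C; (4,5):dx=-2,dy=-2->C
  (4,6):dx=+3,dy=+10->C; (4,7):dx=+1,dy=+1->C; (5,6):dx=+5,dy=+12->C; (5,7):dx=+3,dy=+3->C
  (6,7):dx=-2,dy=-9->C
Step 2: C = 18, D = 3, total pairs = 21.
Step 3: tau = (C - D)/(n(n-1)/2) = (18 - 3)/21 = 0.714286.
Step 4: Exact two-sided p-value (enumerate n! = 5040 permutations of y under H0): p = 0.030159.
Step 5: alpha = 0.1. reject H0.

tau_b = 0.7143 (C=18, D=3), p = 0.030159, reject H0.


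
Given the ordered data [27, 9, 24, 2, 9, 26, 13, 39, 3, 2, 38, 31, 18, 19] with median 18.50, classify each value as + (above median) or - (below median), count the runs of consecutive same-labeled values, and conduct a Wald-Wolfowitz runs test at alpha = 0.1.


Step 1: Compute median = 18.50; label A = above, B = below.
Labels in order: ABABBABABBAABA  (n_A = 7, n_B = 7)
Step 2: Count runs R = 11.
Step 3: Under H0 (random ordering), E[R] = 2*n_A*n_B/(n_A+n_B) + 1 = 2*7*7/14 + 1 = 8.0000.
        Var[R] = 2*n_A*n_B*(2*n_A*n_B - n_A - n_B) / ((n_A+n_B)^2 * (n_A+n_B-1)) = 8232/2548 = 3.2308.
        SD[R] = 1.7974.
Step 4: Continuity-corrected z = (R - 0.5 - E[R]) / SD[R] = (11 - 0.5 - 8.0000) / 1.7974 = 1.3909.
Step 5: Two-sided p-value via normal approximation = 2*(1 - Phi(|z|)) = 0.164264.
Step 6: alpha = 0.1. fail to reject H0.

R = 11, z = 1.3909, p = 0.164264, fail to reject H0.


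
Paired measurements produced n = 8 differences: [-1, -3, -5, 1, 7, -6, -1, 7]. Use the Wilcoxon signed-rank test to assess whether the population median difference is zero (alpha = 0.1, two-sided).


Step 1: Drop any zero differences (none here) and take |d_i|.
|d| = [1, 3, 5, 1, 7, 6, 1, 7]
Step 2: Midrank |d_i| (ties get averaged ranks).
ranks: |1|->2, |3|->4, |5|->5, |1|->2, |7|->7.5, |6|->6, |1|->2, |7|->7.5
Step 3: Attach original signs; sum ranks with positive sign and with negative sign.
W+ = 2 + 7.5 + 7.5 = 17
W- = 2 + 4 + 5 + 6 + 2 = 19
(Check: W+ + W- = 36 should equal n(n+1)/2 = 36.)
Step 4: Test statistic W = min(W+, W-) = 17.
Step 5: Ties in |d|, so use the tie-corrected normal approximation.
        E[W] = n(n+1)/4 = 8*9/4 = 18.
        Tie groups: |d|=1 (t=3), |d|=7 (t=2); sum(t^3 - t) = 30.
        Var[W] = n(n+1)(2n+1)/24 - sum(t^3-t)/48 = 1224/24 - 30/48 = 50.375.
        z = (W - E[W]) / sqrt(Var[W]) = (17 - 18) / 7.0975 = -0.1409.
        Two-sided p = 2*Phi(z) = 0.887954.
Step 6: alpha = 0.1. fail to reject H0.

W+ = 17, W- = 19, W = min = 17, p = 0.887954, fail to reject H0.


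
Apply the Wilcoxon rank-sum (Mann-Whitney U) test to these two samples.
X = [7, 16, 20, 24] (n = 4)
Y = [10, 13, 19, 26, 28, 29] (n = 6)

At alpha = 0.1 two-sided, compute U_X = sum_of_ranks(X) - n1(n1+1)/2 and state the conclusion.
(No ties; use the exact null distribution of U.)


Step 1: Combine and sort all 10 observations; assign midranks.
sorted (value, group): (7,X), (10,Y), (13,Y), (16,X), (19,Y), (20,X), (24,X), (26,Y), (28,Y), (29,Y)
ranks: 7->1, 10->2, 13->3, 16->4, 19->5, 20->6, 24->7, 26->8, 28->9, 29->10
Step 2: Rank sum for X: R1 = 1 + 4 + 6 + 7 = 18.
Step 3: U_X = R1 - n1(n1+1)/2 = 18 - 4*5/2 = 18 - 10 = 8.
       U_Y = n1*n2 - U_X = 24 - 8 = 16.
Step 4: No ties, so the exact null distribution of U (based on enumerating the C(10,4) = 210 equally likely rank assignments) gives the two-sided p-value.
Step 5: p-value = 0.476190; compare to alpha = 0.1. fail to reject H0.

U_X = 8, p = 0.476190, fail to reject H0 at alpha = 0.1.


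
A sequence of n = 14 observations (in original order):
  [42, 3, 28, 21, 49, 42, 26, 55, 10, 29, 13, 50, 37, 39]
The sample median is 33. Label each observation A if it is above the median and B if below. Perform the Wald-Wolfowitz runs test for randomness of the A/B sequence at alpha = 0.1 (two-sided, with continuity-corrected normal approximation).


Step 1: Compute median = 33; label A = above, B = below.
Labels in order: ABBBAABABBBAAA  (n_A = 7, n_B = 7)
Step 2: Count runs R = 7.
Step 3: Under H0 (random ordering), E[R] = 2*n_A*n_B/(n_A+n_B) + 1 = 2*7*7/14 + 1 = 8.0000.
        Var[R] = 2*n_A*n_B*(2*n_A*n_B - n_A - n_B) / ((n_A+n_B)^2 * (n_A+n_B-1)) = 8232/2548 = 3.2308.
        SD[R] = 1.7974.
Step 4: Continuity-corrected z = (R + 0.5 - E[R]) / SD[R] = (7 + 0.5 - 8.0000) / 1.7974 = -0.2782.
Step 5: Two-sided p-value via normal approximation = 2*(1 - Phi(|z|)) = 0.780879.
Step 6: alpha = 0.1. fail to reject H0.

R = 7, z = -0.2782, p = 0.780879, fail to reject H0.


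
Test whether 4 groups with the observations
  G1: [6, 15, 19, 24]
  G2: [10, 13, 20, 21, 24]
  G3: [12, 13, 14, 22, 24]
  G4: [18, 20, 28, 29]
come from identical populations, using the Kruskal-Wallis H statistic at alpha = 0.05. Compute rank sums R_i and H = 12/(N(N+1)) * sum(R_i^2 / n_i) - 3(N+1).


Step 1: Combine all N = 18 observations and assign midranks.
sorted (value, group, rank): (6,G1,1), (10,G2,2), (12,G3,3), (13,G2,4.5), (13,G3,4.5), (14,G3,6), (15,G1,7), (18,G4,8), (19,G1,9), (20,G2,10.5), (20,G4,10.5), (21,G2,12), (22,G3,13), (24,G1,15), (24,G2,15), (24,G3,15), (28,G4,17), (29,G4,18)
Step 2: Sum ranks within each group.
R_1 = 32 (n_1 = 4)
R_2 = 44 (n_2 = 5)
R_3 = 41.5 (n_3 = 5)
R_4 = 53.5 (n_4 = 4)
Step 3: H = 12/(N(N+1)) * sum(R_i^2/n_i) - 3(N+1)
     = 12/(18*19) * (32^2/4 + 44^2/5 + 41.5^2/5 + 53.5^2/4) - 3*19
     = 0.035088 * 1703.21 - 57
     = 2.761842.
Step 4: Ties present; correction factor C = 1 - 36/(18^3 - 18) = 0.993808. Corrected H = 2.761842 / 0.993808 = 2.779050.
Step 5: Under H0, H ~ chi^2(3); p-value = 0.426960.
Step 6: alpha = 0.05. fail to reject H0.

H = 2.7790, df = 3, p = 0.426960, fail to reject H0.


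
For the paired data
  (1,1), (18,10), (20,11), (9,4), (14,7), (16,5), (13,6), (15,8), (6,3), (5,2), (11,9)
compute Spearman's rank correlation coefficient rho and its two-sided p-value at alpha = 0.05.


Step 1: Rank x and y separately (midranks; no ties here).
rank(x): 1->1, 18->10, 20->11, 9->4, 14->7, 16->9, 13->6, 15->8, 6->3, 5->2, 11->5
rank(y): 1->1, 10->10, 11->11, 4->4, 7->7, 5->5, 6->6, 8->8, 3->3, 2->2, 9->9
Step 2: d_i = R_x(i) - R_y(i); compute d_i^2.
  (1-1)^2=0, (10-10)^2=0, (11-11)^2=0, (4-4)^2=0, (7-7)^2=0, (9-5)^2=16, (6-6)^2=0, (8-8)^2=0, (3-3)^2=0, (2-2)^2=0, (5-9)^2=16
sum(d^2) = 32.
Step 3: rho = 1 - 6*32 / (11*(11^2 - 1)) = 1 - 192/1320 = 0.854545.
Step 4: Under H0, t = rho * sqrt((n-2)/(1-rho^2)) = 4.9360 ~ t(9).
Step 5: Two-sided p-value from the t-distribution with 9 df = 0.000807.
Step 6: alpha = 0.05. reject H0.

rho = 0.8545, p = 0.000807, reject H0 at alpha = 0.05.


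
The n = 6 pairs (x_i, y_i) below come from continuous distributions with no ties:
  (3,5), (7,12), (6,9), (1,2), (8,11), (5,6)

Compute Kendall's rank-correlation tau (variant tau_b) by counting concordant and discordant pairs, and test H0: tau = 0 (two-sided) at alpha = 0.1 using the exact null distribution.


Step 1: Enumerate the 15 unordered pairs (i,j) with i<j and classify each by sign(x_j-x_i) * sign(y_j-y_i).
  (1,2):dx=+4,dy=+7->C; (1,3):dx=+3,dy=+4->C; (1,4):dx=-2,dy=-3->C; (1,5):dx=+5,dy=+6->C
  (1,6):dx=+2,dy=+1->C; (2,3):dx=-1,dy=-3->C; (2,4):dx=-6,dy=-10->C; (2,5):dx=+1,dy=-1->D
  (2,6):dx=-2,dy=-6->C; (3,4):dx=-5,dy=-7->C; (3,5):dx=+2,dy=+2->C; (3,6):dx=-1,dy=-3->C
  (4,5):dx=+7,dy=+9->C; (4,6):dx=+4,dy=+4->C; (5,6):dx=-3,dy=-5->C
Step 2: C = 14, D = 1, total pairs = 15.
Step 3: tau = (C - D)/(n(n-1)/2) = (14 - 1)/15 = 0.866667.
Step 4: Exact two-sided p-value (enumerate n! = 720 permutations of y under H0): p = 0.016667.
Step 5: alpha = 0.1. reject H0.

tau_b = 0.8667 (C=14, D=1), p = 0.016667, reject H0.


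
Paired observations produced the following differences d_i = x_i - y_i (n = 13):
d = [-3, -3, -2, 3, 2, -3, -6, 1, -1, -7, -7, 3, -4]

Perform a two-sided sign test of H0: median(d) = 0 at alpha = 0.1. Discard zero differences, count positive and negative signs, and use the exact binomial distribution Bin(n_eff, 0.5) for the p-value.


Step 1: Discard zero differences. Original n = 13; n_eff = number of nonzero differences = 13.
Nonzero differences (with sign): -3, -3, -2, +3, +2, -3, -6, +1, -1, -7, -7, +3, -4
Step 2: Count signs: positive = 4, negative = 9.
Step 3: Under H0: P(positive) = 0.5, so the number of positives S ~ Bin(13, 0.5).
Step 4: Two-sided exact p-value = sum of Bin(13,0.5) probabilities at or below the observed probability = 0.266846.
Step 5: alpha = 0.1. fail to reject H0.

n_eff = 13, pos = 4, neg = 9, p = 0.266846, fail to reject H0.


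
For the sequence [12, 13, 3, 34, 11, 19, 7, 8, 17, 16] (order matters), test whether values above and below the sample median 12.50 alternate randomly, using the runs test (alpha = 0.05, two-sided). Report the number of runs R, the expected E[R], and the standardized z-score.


Step 1: Compute median = 12.50; label A = above, B = below.
Labels in order: BABABABBAA  (n_A = 5, n_B = 5)
Step 2: Count runs R = 8.
Step 3: Under H0 (random ordering), E[R] = 2*n_A*n_B/(n_A+n_B) + 1 = 2*5*5/10 + 1 = 6.0000.
        Var[R] = 2*n_A*n_B*(2*n_A*n_B - n_A - n_B) / ((n_A+n_B)^2 * (n_A+n_B-1)) = 2000/900 = 2.2222.
        SD[R] = 1.4907.
Step 4: Continuity-corrected z = (R - 0.5 - E[R]) / SD[R] = (8 - 0.5 - 6.0000) / 1.4907 = 1.0062.
Step 5: Two-sided p-value via normal approximation = 2*(1 - Phi(|z|)) = 0.314305.
Step 6: alpha = 0.05. fail to reject H0.

R = 8, z = 1.0062, p = 0.314305, fail to reject H0.


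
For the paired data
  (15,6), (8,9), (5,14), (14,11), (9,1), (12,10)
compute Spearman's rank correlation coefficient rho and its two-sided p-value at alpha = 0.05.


Step 1: Rank x and y separately (midranks; no ties here).
rank(x): 15->6, 8->2, 5->1, 14->5, 9->3, 12->4
rank(y): 6->2, 9->3, 14->6, 11->5, 1->1, 10->4
Step 2: d_i = R_x(i) - R_y(i); compute d_i^2.
  (6-2)^2=16, (2-3)^2=1, (1-6)^2=25, (5-5)^2=0, (3-1)^2=4, (4-4)^2=0
sum(d^2) = 46.
Step 3: rho = 1 - 6*46 / (6*(6^2 - 1)) = 1 - 276/210 = -0.314286.
Step 4: Under H0, t = rho * sqrt((n-2)/(1-rho^2)) = -0.6621 ~ t(4).
Step 5: Two-sided p-value from the t-distribution with 4 df = 0.544093.
Step 6: alpha = 0.05. fail to reject H0.

rho = -0.3143, p = 0.544093, fail to reject H0 at alpha = 0.05.


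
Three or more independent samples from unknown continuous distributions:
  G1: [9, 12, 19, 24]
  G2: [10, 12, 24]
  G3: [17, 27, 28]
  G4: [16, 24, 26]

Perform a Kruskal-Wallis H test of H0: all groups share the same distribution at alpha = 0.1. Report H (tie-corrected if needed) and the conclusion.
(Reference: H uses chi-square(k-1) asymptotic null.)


Step 1: Combine all N = 13 observations and assign midranks.
sorted (value, group, rank): (9,G1,1), (10,G2,2), (12,G1,3.5), (12,G2,3.5), (16,G4,5), (17,G3,6), (19,G1,7), (24,G1,9), (24,G2,9), (24,G4,9), (26,G4,11), (27,G3,12), (28,G3,13)
Step 2: Sum ranks within each group.
R_1 = 20.5 (n_1 = 4)
R_2 = 14.5 (n_2 = 3)
R_3 = 31 (n_3 = 3)
R_4 = 25 (n_4 = 3)
Step 3: H = 12/(N(N+1)) * sum(R_i^2/n_i) - 3(N+1)
     = 12/(13*14) * (20.5^2/4 + 14.5^2/3 + 31^2/3 + 25^2/3) - 3*14
     = 0.065934 * 703.812 - 42
     = 4.405220.
Step 4: Ties present; correction factor C = 1 - 30/(13^3 - 13) = 0.986264. Corrected H = 4.405220 / 0.986264 = 4.466574.
Step 5: Under H0, H ~ chi^2(3); p-value = 0.215291.
Step 6: alpha = 0.1. fail to reject H0.

H = 4.4666, df = 3, p = 0.215291, fail to reject H0.


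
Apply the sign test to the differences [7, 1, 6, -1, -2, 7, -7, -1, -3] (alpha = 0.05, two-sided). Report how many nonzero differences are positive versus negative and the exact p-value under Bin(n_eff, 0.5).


Step 1: Discard zero differences. Original n = 9; n_eff = number of nonzero differences = 9.
Nonzero differences (with sign): +7, +1, +6, -1, -2, +7, -7, -1, -3
Step 2: Count signs: positive = 4, negative = 5.
Step 3: Under H0: P(positive) = 0.5, so the number of positives S ~ Bin(9, 0.5).
Step 4: Two-sided exact p-value = sum of Bin(9,0.5) probabilities at or below the observed probability = 1.000000.
Step 5: alpha = 0.05. fail to reject H0.

n_eff = 9, pos = 4, neg = 5, p = 1.000000, fail to reject H0.


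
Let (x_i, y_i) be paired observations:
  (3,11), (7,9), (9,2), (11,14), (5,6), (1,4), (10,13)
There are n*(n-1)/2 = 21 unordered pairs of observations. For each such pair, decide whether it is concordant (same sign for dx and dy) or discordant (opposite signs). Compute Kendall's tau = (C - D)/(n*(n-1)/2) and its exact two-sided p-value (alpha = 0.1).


Step 1: Enumerate the 21 unordered pairs (i,j) with i<j and classify each by sign(x_j-x_i) * sign(y_j-y_i).
  (1,2):dx=+4,dy=-2->D; (1,3):dx=+6,dy=-9->D; (1,4):dx=+8,dy=+3->C; (1,5):dx=+2,dy=-5->D
  (1,6):dx=-2,dy=-7->C; (1,7):dx=+7,dy=+2->C; (2,3):dx=+2,dy=-7->D; (2,4):dx=+4,dy=+5->C
  (2,5):dx=-2,dy=-3->C; (2,6):dx=-6,dy=-5->C; (2,7):dx=+3,dy=+4->C; (3,4):dx=+2,dy=+12->C
  (3,5):dx=-4,dy=+4->D; (3,6):dx=-8,dy=+2->D; (3,7):dx=+1,dy=+11->C; (4,5):dx=-6,dy=-8->C
  (4,6):dx=-10,dy=-10->C; (4,7):dx=-1,dy=-1->C; (5,6):dx=-4,dy=-2->C; (5,7):dx=+5,dy=+7->C
  (6,7):dx=+9,dy=+9->C
Step 2: C = 15, D = 6, total pairs = 21.
Step 3: tau = (C - D)/(n(n-1)/2) = (15 - 6)/21 = 0.428571.
Step 4: Exact two-sided p-value (enumerate n! = 5040 permutations of y under H0): p = 0.238889.
Step 5: alpha = 0.1. fail to reject H0.

tau_b = 0.4286 (C=15, D=6), p = 0.238889, fail to reject H0.


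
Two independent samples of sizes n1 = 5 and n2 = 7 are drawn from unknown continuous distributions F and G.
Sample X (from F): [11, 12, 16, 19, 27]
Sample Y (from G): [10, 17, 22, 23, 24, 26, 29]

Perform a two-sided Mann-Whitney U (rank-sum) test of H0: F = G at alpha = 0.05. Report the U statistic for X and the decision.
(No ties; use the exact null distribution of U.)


Step 1: Combine and sort all 12 observations; assign midranks.
sorted (value, group): (10,Y), (11,X), (12,X), (16,X), (17,Y), (19,X), (22,Y), (23,Y), (24,Y), (26,Y), (27,X), (29,Y)
ranks: 10->1, 11->2, 12->3, 16->4, 17->5, 19->6, 22->7, 23->8, 24->9, 26->10, 27->11, 29->12
Step 2: Rank sum for X: R1 = 2 + 3 + 4 + 6 + 11 = 26.
Step 3: U_X = R1 - n1(n1+1)/2 = 26 - 5*6/2 = 26 - 15 = 11.
       U_Y = n1*n2 - U_X = 35 - 11 = 24.
Step 4: No ties, so the exact null distribution of U (based on enumerating the C(12,5) = 792 equally likely rank assignments) gives the two-sided p-value.
Step 5: p-value = 0.343434; compare to alpha = 0.05. fail to reject H0.

U_X = 11, p = 0.343434, fail to reject H0 at alpha = 0.05.


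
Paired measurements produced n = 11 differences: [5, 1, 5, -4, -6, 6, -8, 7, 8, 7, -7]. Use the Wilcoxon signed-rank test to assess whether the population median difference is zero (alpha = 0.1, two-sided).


Step 1: Drop any zero differences (none here) and take |d_i|.
|d| = [5, 1, 5, 4, 6, 6, 8, 7, 8, 7, 7]
Step 2: Midrank |d_i| (ties get averaged ranks).
ranks: |5|->3.5, |1|->1, |5|->3.5, |4|->2, |6|->5.5, |6|->5.5, |8|->10.5, |7|->8, |8|->10.5, |7|->8, |7|->8
Step 3: Attach original signs; sum ranks with positive sign and with negative sign.
W+ = 3.5 + 1 + 3.5 + 5.5 + 8 + 10.5 + 8 = 40
W- = 2 + 5.5 + 10.5 + 8 = 26
(Check: W+ + W- = 66 should equal n(n+1)/2 = 66.)
Step 4: Test statistic W = min(W+, W-) = 26.
Step 5: Ties in |d|, so use the tie-corrected normal approximation.
        E[W] = n(n+1)/4 = 11*12/4 = 33.
        Tie groups: |d|=5 (t=2), |d|=6 (t=2), |d|=7 (t=3), |d|=8 (t=2); sum(t^3 - t) = 42.
        Var[W] = n(n+1)(2n+1)/24 - sum(t^3-t)/48 = 3036/24 - 42/48 = 125.625.
        z = (W - E[W]) / sqrt(Var[W]) = (26 - 33) / 11.2083 = -0.6245.
        Two-sided p = 2*Phi(z) = 0.532273.
Step 6: alpha = 0.1. fail to reject H0.

W+ = 40, W- = 26, W = min = 26, p = 0.532273, fail to reject H0.


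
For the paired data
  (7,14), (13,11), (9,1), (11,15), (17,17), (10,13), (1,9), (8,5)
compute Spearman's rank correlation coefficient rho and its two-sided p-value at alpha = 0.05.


Step 1: Rank x and y separately (midranks; no ties here).
rank(x): 7->2, 13->7, 9->4, 11->6, 17->8, 10->5, 1->1, 8->3
rank(y): 14->6, 11->4, 1->1, 15->7, 17->8, 13->5, 9->3, 5->2
Step 2: d_i = R_x(i) - R_y(i); compute d_i^2.
  (2-6)^2=16, (7-4)^2=9, (4-1)^2=9, (6-7)^2=1, (8-8)^2=0, (5-5)^2=0, (1-3)^2=4, (3-2)^2=1
sum(d^2) = 40.
Step 3: rho = 1 - 6*40 / (8*(8^2 - 1)) = 1 - 240/504 = 0.523810.
Step 4: Under H0, t = rho * sqrt((n-2)/(1-rho^2)) = 1.5062 ~ t(6).
Step 5: Two-sided p-value from the t-distribution with 6 df = 0.182721.
Step 6: alpha = 0.05. fail to reject H0.

rho = 0.5238, p = 0.182721, fail to reject H0 at alpha = 0.05.


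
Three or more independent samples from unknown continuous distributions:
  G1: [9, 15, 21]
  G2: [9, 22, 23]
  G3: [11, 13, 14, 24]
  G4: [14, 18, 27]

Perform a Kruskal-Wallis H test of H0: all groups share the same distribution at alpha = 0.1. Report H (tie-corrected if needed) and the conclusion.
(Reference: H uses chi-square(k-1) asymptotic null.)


Step 1: Combine all N = 13 observations and assign midranks.
sorted (value, group, rank): (9,G1,1.5), (9,G2,1.5), (11,G3,3), (13,G3,4), (14,G3,5.5), (14,G4,5.5), (15,G1,7), (18,G4,8), (21,G1,9), (22,G2,10), (23,G2,11), (24,G3,12), (27,G4,13)
Step 2: Sum ranks within each group.
R_1 = 17.5 (n_1 = 3)
R_2 = 22.5 (n_2 = 3)
R_3 = 24.5 (n_3 = 4)
R_4 = 26.5 (n_4 = 3)
Step 3: H = 12/(N(N+1)) * sum(R_i^2/n_i) - 3(N+1)
     = 12/(13*14) * (17.5^2/3 + 22.5^2/3 + 24.5^2/4 + 26.5^2/3) - 3*14
     = 0.065934 * 654.979 - 42
     = 1.185440.
Step 4: Ties present; correction factor C = 1 - 12/(13^3 - 13) = 0.994505. Corrected H = 1.185440 / 0.994505 = 1.191989.
Step 5: Under H0, H ~ chi^2(3); p-value = 0.754926.
Step 6: alpha = 0.1. fail to reject H0.

H = 1.1920, df = 3, p = 0.754926, fail to reject H0.
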